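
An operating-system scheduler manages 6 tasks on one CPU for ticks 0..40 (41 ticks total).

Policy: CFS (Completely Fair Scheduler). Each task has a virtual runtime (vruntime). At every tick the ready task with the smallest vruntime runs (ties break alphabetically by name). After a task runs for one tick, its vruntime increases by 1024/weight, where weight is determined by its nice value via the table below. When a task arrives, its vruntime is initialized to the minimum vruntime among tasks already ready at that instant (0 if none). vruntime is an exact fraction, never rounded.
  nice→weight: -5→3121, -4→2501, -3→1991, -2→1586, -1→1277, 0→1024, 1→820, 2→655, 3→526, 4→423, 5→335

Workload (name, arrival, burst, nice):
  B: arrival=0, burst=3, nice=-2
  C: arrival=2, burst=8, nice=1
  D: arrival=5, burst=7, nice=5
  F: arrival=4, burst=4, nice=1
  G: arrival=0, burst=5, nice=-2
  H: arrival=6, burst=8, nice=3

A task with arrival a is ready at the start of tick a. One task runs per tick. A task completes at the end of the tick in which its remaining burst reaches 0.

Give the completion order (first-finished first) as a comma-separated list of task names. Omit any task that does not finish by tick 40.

completion order = B, G, F, C, H, D

t=0: vr[B=0 G=0] → run B
t=1: vr[B=512/793 G=0] → run G
t=2: vr[B=512/793 C=512/793 G=512/793] → run B
t=3: vr[B=1024/793 C=512/793 G=512/793] → run C
t=4: vr[B=1024/793 C=307968/162565 F=512/793 G=512/793] → run F
t=5: vr[B=1024/793 C=307968/162565 D=512/793 F=307968/162565 G=512/793] → run D
t=6: vr[B=1024/793 C=307968/162565 D=983552/265655 F=307968/162565 G=512/793 H=512/793] → run G
t=7: vr[B=1024/793 C=307968/162565 D=983552/265655 F=307968/162565 G=1024/793 H=512/793] → run H
t=8: vr[B=1024/793 C=307968/162565 D=983552/265655 F=307968/162565 G=1024/793 H=540672/208559] → run B
t=9: vr[C=307968/162565 D=983552/265655 F=307968/162565 G=1024/793 H=540672/208559] → run G
t=10: vr[C=307968/162565 D=983552/265655 F=307968/162565 G=1536/793 H=540672/208559] → run C
t=11: vr[C=510976/162565 D=983552/265655 F=307968/162565 G=1536/793 H=540672/208559] → run F
t=12: vr[C=510976/162565 D=983552/265655 F=510976/162565 G=1536/793 H=540672/208559] → run G
t=13: vr[C=510976/162565 D=983552/265655 F=510976/162565 G=2048/793 H=540672/208559] → run G
t=14: vr[C=510976/162565 D=983552/265655 F=510976/162565 H=540672/208559] → run H
t=15: vr[C=510976/162565 D=983552/265655 F=510976/162565 H=946688/208559] → run C
t=16: vr[C=713984/162565 D=983552/265655 F=510976/162565 H=946688/208559] → run F
t=17: vr[C=713984/162565 D=983552/265655 F=713984/162565 H=946688/208559] → run D
t=18: vr[C=713984/162565 D=1795584/265655 F=713984/162565 H=946688/208559] → run C
t=19: vr[C=916992/162565 D=1795584/265655 F=713984/162565 H=946688/208559] → run F
t=20: vr[C=916992/162565 D=1795584/265655 H=946688/208559] → run H
t=21: vr[C=916992/162565 D=1795584/265655 H=1352704/208559] → run C
t=22: vr[C=224000/32513 D=1795584/265655 H=1352704/208559] → run H
t=23: vr[C=224000/32513 D=1795584/265655 H=1758720/208559] → run D
t=24: vr[C=224000/32513 D=2607616/265655 H=1758720/208559] → run C
t=25: vr[C=1323008/162565 D=2607616/265655 H=1758720/208559] → run C
t=26: vr[C=1526016/162565 D=2607616/265655 H=1758720/208559] → run H
t=27: vr[C=1526016/162565 D=2607616/265655 H=2164736/208559] → run C
t=28: vr[D=2607616/265655 H=2164736/208559] → run D
t=29: vr[D=3419648/265655 H=2164736/208559] → run H
t=30: vr[D=3419648/265655 H=2570752/208559] → run H
t=31: vr[D=3419648/265655 H=2976768/208559] → run D
t=32: vr[D=846336/53131 H=2976768/208559] → run H
t=33: vr[D=846336/53131] → run D
t=34: vr[D=5043712/265655] → run D
t=35: (idle)
t=36: (idle)
t=37: (idle)
t=38: (idle)
t=39: (idle)
t=40: (idle)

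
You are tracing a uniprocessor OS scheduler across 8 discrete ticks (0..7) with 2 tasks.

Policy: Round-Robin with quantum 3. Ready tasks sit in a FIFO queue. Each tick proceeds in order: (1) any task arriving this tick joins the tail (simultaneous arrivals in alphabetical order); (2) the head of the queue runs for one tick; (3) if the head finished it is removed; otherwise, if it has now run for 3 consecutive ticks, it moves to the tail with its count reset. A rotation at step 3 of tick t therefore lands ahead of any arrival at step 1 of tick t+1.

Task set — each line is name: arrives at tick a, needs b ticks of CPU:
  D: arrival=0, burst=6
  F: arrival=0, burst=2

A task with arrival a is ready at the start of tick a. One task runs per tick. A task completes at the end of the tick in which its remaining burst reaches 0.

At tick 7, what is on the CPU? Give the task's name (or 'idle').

t=0: queue=[D,F] q_used=0 → run D
t=1: queue=[D,F] q_used=1 → run D
t=2: queue=[D,F] q_used=2 → run D
t=3: queue=[F,D] q_used=0 → run F
t=4: queue=[F,D] q_used=1 → run F
t=5: queue=[D] q_used=0 → run D
t=6: queue=[D] q_used=1 → run D
t=7: queue=[D] q_used=2 → run D

running at tick 7 = D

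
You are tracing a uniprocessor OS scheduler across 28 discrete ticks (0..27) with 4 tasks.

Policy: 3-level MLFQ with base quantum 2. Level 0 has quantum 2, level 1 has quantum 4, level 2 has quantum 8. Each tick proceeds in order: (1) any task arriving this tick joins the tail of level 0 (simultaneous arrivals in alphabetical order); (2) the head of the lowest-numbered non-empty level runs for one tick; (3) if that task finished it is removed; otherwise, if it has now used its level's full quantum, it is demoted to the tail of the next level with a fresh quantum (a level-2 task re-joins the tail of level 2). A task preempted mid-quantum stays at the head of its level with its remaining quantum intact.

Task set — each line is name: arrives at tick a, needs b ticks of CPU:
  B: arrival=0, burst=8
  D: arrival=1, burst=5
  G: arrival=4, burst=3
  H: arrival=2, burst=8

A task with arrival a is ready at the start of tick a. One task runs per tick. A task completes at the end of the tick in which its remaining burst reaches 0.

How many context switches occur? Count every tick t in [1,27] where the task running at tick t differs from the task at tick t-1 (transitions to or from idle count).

context switches = 10

t=0: L0/L1/L2 = B/-/- → run B
t=1: L0/L1/L2 = BD/-/- → run B
t=2: L0/L1/L2 = DH/B/- → run D
t=3: L0/L1/L2 = DH/B/- → run D
t=4: L0/L1/L2 = HG/BD/- → run H
t=5: L0/L1/L2 = HG/BD/- → run H
t=6: L0/L1/L2 = G/BDH/- → run G
t=7: L0/L1/L2 = G/BDH/- → run G
t=8: L0/L1/L2 = -/BDHG/- → run B
t=9: L0/L1/L2 = -/BDHG/- → run B
t=10: L0/L1/L2 = -/BDHG/- → run B
t=11: L0/L1/L2 = -/BDHG/- → run B
t=12: L0/L1/L2 = -/DHG/B → run D
t=13: L0/L1/L2 = -/DHG/B → run D
t=14: L0/L1/L2 = -/DHG/B → run D
t=15: L0/L1/L2 = -/HG/B → run H
t=16: L0/L1/L2 = -/HG/B → run H
t=17: L0/L1/L2 = -/HG/B → run H
t=18: L0/L1/L2 = -/HG/B → run H
t=19: L0/L1/L2 = -/G/BH → run G
t=20: L0/L1/L2 = -/-/BH → run B
t=21: L0/L1/L2 = -/-/BH → run B
t=22: L0/L1/L2 = -/-/H → run H
t=23: L0/L1/L2 = -/-/H → run H
t=24: (idle)
t=25: (idle)
t=26: (idle)
t=27: (idle)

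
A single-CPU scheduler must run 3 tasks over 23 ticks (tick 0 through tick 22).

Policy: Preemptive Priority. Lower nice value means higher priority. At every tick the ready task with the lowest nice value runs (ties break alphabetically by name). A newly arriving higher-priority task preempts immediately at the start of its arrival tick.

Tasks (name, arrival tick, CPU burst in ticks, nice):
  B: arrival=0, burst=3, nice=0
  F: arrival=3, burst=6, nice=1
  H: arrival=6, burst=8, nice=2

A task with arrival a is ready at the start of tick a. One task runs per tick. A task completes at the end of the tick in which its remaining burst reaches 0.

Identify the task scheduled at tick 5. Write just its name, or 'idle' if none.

t=0: ready={B} → run B
t=1: ready={B} → run B
t=2: ready={B} → run B
t=3: ready={F} → run F
t=4: ready={F} → run F
t=5: ready={F} → run F
t=6: ready={F,H} → run F
t=7: ready={F,H} → run F
t=8: ready={F,H} → run F
t=9: ready={H} → run H
t=10: ready={H} → run H
t=11: ready={H} → run H
t=12: ready={H} → run H
t=13: ready={H} → run H
t=14: ready={H} → run H
t=15: ready={H} → run H
t=16: ready={H} → run H
t=17: (idle)
t=18: (idle)
t=19: (idle)
t=20: (idle)
t=21: (idle)
t=22: (idle)

running at tick 5 = F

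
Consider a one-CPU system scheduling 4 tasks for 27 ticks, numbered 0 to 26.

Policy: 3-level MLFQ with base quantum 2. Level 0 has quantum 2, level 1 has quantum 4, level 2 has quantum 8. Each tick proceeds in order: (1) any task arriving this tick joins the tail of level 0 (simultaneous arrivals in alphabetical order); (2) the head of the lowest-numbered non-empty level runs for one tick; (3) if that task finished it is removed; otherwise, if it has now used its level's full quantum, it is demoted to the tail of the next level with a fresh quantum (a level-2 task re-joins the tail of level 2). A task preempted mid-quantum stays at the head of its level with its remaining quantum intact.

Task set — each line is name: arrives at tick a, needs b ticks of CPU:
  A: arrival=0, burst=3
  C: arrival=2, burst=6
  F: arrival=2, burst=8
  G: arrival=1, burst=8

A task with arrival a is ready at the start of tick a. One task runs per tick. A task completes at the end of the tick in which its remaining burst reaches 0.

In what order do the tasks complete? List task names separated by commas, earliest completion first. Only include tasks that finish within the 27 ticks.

completion order = A, C, G, F

t=0: L0/L1/L2 = A/-/- → run A
t=1: L0/L1/L2 = AG/-/- → run A
t=2: L0/L1/L2 = GCF/A/- → run G
t=3: L0/L1/L2 = GCF/A/- → run G
t=4: L0/L1/L2 = CF/AG/- → run C
t=5: L0/L1/L2 = CF/AG/- → run C
t=6: L0/L1/L2 = F/AGC/- → run F
t=7: L0/L1/L2 = F/AGC/- → run F
t=8: L0/L1/L2 = -/AGCF/- → run A
t=9: L0/L1/L2 = -/GCF/- → run G
t=10: L0/L1/L2 = -/GCF/- → run G
t=11: L0/L1/L2 = -/GCF/- → run G
t=12: L0/L1/L2 = -/GCF/- → run G
t=13: L0/L1/L2 = -/CF/G → run C
t=14: L0/L1/L2 = -/CF/G → run C
t=15: L0/L1/L2 = -/CF/G → run C
t=16: L0/L1/L2 = -/CF/G → run C
t=17: L0/L1/L2 = -/F/G → run F
t=18: L0/L1/L2 = -/F/G → run F
t=19: L0/L1/L2 = -/F/G → run F
t=20: L0/L1/L2 = -/F/G → run F
t=21: L0/L1/L2 = -/-/GF → run G
t=22: L0/L1/L2 = -/-/GF → run G
t=23: L0/L1/L2 = -/-/F → run F
t=24: L0/L1/L2 = -/-/F → run F
t=25: (idle)
t=26: (idle)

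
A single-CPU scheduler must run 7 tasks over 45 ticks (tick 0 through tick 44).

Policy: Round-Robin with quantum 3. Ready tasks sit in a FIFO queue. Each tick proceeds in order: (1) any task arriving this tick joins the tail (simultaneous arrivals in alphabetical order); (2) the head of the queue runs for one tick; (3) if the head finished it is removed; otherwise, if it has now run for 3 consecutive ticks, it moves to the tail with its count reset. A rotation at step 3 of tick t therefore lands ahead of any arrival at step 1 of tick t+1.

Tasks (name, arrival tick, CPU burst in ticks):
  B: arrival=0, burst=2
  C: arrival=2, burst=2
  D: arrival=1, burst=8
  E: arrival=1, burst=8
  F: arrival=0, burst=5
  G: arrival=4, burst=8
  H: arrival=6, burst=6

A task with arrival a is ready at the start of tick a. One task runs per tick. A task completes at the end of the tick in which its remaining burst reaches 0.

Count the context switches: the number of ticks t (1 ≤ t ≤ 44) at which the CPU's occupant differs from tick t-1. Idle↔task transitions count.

context switches = 15

t=0: queue=[B,F] q_used=0 → run B
t=1: queue=[B,F,D,E] q_used=1 → run B
t=2: queue=[F,D,E,C] q_used=0 → run F
t=3: queue=[F,D,E,C] q_used=1 → run F
t=4: queue=[F,D,E,C,G] q_used=2 → run F
t=5: queue=[D,E,C,G,F] q_used=0 → run D
t=6: queue=[D,E,C,G,F,H] q_used=1 → run D
t=7: queue=[D,E,C,G,F,H] q_used=2 → run D
t=8: queue=[E,C,G,F,H,D] q_used=0 → run E
t=9: queue=[E,C,G,F,H,D] q_used=1 → run E
t=10: queue=[E,C,G,F,H,D] q_used=2 → run E
t=11: queue=[C,G,F,H,D,E] q_used=0 → run C
t=12: queue=[C,G,F,H,D,E] q_used=1 → run C
t=13: queue=[G,F,H,D,E] q_used=0 → run G
t=14: queue=[G,F,H,D,E] q_used=1 → run G
t=15: queue=[G,F,H,D,E] q_used=2 → run G
t=16: queue=[F,H,D,E,G] q_used=0 → run F
t=17: queue=[F,H,D,E,G] q_used=1 → run F
t=18: queue=[H,D,E,G] q_used=0 → run H
t=19: queue=[H,D,E,G] q_used=1 → run H
t=20: queue=[H,D,E,G] q_used=2 → run H
t=21: queue=[D,E,G,H] q_used=0 → run D
t=22: queue=[D,E,G,H] q_used=1 → run D
t=23: queue=[D,E,G,H] q_used=2 → run D
t=24: queue=[E,G,H,D] q_used=0 → run E
t=25: queue=[E,G,H,D] q_used=1 → run E
t=26: queue=[E,G,H,D] q_used=2 → run E
t=27: queue=[G,H,D,E] q_used=0 → run G
t=28: queue=[G,H,D,E] q_used=1 → run G
t=29: queue=[G,H,D,E] q_used=2 → run G
t=30: queue=[H,D,E,G] q_used=0 → run H
t=31: queue=[H,D,E,G] q_used=1 → run H
t=32: queue=[H,D,E,G] q_used=2 → run H
t=33: queue=[D,E,G] q_used=0 → run D
t=34: queue=[D,E,G] q_used=1 → run D
t=35: queue=[E,G] q_used=0 → run E
t=36: queue=[E,G] q_used=1 → run E
t=37: queue=[G] q_used=0 → run G
t=38: queue=[G] q_used=1 → run G
t=39: (idle)
t=40: (idle)
t=41: (idle)
t=42: (idle)
t=43: (idle)
t=44: (idle)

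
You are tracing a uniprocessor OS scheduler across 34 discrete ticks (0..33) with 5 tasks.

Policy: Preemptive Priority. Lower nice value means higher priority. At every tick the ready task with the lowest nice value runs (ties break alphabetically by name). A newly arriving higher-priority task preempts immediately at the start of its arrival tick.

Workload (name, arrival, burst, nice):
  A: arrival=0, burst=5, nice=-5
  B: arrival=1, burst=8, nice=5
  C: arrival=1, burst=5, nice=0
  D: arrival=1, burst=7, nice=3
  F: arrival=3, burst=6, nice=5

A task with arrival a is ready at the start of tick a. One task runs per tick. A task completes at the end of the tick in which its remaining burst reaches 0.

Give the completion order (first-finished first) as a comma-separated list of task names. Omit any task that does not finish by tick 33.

t=0: ready={A} → run A
t=1: ready={A,B,C,D} → run A
t=2: ready={A,B,C,D} → run A
t=3: ready={A,B,C,D,F} → run A
t=4: ready={A,B,C,D,F} → run A
t=5: ready={B,C,D,F} → run C
t=6: ready={B,C,D,F} → run C
t=7: ready={B,C,D,F} → run C
t=8: ready={B,C,D,F} → run C
t=9: ready={B,C,D,F} → run C
t=10: ready={B,D,F} → run D
t=11: ready={B,D,F} → run D
t=12: ready={B,D,F} → run D
t=13: ready={B,D,F} → run D
t=14: ready={B,D,F} → run D
t=15: ready={B,D,F} → run D
t=16: ready={B,D,F} → run D
t=17: ready={B,F} → run B
t=18: ready={B,F} → run B
t=19: ready={B,F} → run B
t=20: ready={B,F} → run B
t=21: ready={B,F} → run B
t=22: ready={B,F} → run B
t=23: ready={B,F} → run B
t=24: ready={B,F} → run B
t=25: ready={F} → run F
t=26: ready={F} → run F
t=27: ready={F} → run F
t=28: ready={F} → run F
t=29: ready={F} → run F
t=30: ready={F} → run F
t=31: (idle)
t=32: (idle)
t=33: (idle)

completion order = A, C, D, B, F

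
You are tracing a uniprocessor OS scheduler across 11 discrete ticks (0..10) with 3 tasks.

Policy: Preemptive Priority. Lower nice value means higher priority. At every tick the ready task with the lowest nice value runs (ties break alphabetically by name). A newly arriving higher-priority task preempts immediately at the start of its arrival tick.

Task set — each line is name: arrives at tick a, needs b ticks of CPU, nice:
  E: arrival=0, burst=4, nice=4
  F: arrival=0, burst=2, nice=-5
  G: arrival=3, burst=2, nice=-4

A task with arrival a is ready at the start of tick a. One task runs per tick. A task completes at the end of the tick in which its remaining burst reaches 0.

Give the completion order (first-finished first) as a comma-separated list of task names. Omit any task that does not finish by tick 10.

t=0: ready={E,F} → run F
t=1: ready={E,F} → run F
t=2: ready={E} → run E
t=3: ready={E,G} → run G
t=4: ready={E,G} → run G
t=5: ready={E} → run E
t=6: ready={E} → run E
t=7: ready={E} → run E
t=8: (idle)
t=9: (idle)
t=10: (idle)

completion order = F, G, E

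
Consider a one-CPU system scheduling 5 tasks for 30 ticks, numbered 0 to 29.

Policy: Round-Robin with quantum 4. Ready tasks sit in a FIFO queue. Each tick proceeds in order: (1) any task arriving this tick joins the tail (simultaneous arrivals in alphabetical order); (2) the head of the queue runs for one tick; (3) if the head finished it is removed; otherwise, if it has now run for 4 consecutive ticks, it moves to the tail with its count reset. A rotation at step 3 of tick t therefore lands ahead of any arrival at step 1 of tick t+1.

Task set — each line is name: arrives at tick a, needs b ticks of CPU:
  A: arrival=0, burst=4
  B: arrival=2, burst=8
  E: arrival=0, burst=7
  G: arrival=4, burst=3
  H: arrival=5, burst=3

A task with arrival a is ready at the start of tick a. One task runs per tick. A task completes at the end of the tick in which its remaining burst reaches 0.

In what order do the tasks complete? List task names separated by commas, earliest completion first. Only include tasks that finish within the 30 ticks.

t=0: queue=[A,E] q_used=0 → run A
t=1: queue=[A,E] q_used=1 → run A
t=2: queue=[A,E,B] q_used=2 → run A
t=3: queue=[A,E,B] q_used=3 → run A
t=4: queue=[E,B,G] q_used=0 → run E
t=5: queue=[E,B,G,H] q_used=1 → run E
t=6: queue=[E,B,G,H] q_used=2 → run E
t=7: queue=[E,B,G,H] q_used=3 → run E
t=8: queue=[B,G,H,E] q_used=0 → run B
t=9: queue=[B,G,H,E] q_used=1 → run B
t=10: queue=[B,G,H,E] q_used=2 → run B
t=11: queue=[B,G,H,E] q_used=3 → run B
t=12: queue=[G,H,E,B] q_used=0 → run G
t=13: queue=[G,H,E,B] q_used=1 → run G
t=14: queue=[G,H,E,B] q_used=2 → run G
t=15: queue=[H,E,B] q_used=0 → run H
t=16: queue=[H,E,B] q_used=1 → run H
t=17: queue=[H,E,B] q_used=2 → run H
t=18: queue=[E,B] q_used=0 → run E
t=19: queue=[E,B] q_used=1 → run E
t=20: queue=[E,B] q_used=2 → run E
t=21: queue=[B] q_used=0 → run B
t=22: queue=[B] q_used=1 → run B
t=23: queue=[B] q_used=2 → run B
t=24: queue=[B] q_used=3 → run B
t=25: (idle)
t=26: (idle)
t=27: (idle)
t=28: (idle)
t=29: (idle)

completion order = A, G, H, E, B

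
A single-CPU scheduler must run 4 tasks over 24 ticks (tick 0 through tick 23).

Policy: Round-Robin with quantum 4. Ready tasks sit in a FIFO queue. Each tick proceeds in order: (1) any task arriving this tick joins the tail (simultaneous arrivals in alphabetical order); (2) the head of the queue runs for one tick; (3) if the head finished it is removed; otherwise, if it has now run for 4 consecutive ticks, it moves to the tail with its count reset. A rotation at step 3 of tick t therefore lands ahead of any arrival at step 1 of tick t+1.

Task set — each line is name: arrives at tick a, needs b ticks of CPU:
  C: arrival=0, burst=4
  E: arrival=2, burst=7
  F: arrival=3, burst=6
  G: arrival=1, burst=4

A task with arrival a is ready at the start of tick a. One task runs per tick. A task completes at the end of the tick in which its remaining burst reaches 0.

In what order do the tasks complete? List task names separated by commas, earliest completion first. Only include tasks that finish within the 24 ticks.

completion order = C, G, E, F

t=0: queue=[C] q_used=0 → run C
t=1: queue=[C,G] q_used=1 → run C
t=2: queue=[C,G,E] q_used=2 → run C
t=3: queue=[C,G,E,F] q_used=3 → run C
t=4: queue=[G,E,F] q_used=0 → run G
t=5: queue=[G,E,F] q_used=1 → run G
t=6: queue=[G,E,F] q_used=2 → run G
t=7: queue=[G,E,F] q_used=3 → run G
t=8: queue=[E,F] q_used=0 → run E
t=9: queue=[E,F] q_used=1 → run E
t=10: queue=[E,F] q_used=2 → run E
t=11: queue=[E,F] q_used=3 → run E
t=12: queue=[F,E] q_used=0 → run F
t=13: queue=[F,E] q_used=1 → run F
t=14: queue=[F,E] q_used=2 → run F
t=15: queue=[F,E] q_used=3 → run F
t=16: queue=[E,F] q_used=0 → run E
t=17: queue=[E,F] q_used=1 → run E
t=18: queue=[E,F] q_used=2 → run E
t=19: queue=[F] q_used=0 → run F
t=20: queue=[F] q_used=1 → run F
t=21: (idle)
t=22: (idle)
t=23: (idle)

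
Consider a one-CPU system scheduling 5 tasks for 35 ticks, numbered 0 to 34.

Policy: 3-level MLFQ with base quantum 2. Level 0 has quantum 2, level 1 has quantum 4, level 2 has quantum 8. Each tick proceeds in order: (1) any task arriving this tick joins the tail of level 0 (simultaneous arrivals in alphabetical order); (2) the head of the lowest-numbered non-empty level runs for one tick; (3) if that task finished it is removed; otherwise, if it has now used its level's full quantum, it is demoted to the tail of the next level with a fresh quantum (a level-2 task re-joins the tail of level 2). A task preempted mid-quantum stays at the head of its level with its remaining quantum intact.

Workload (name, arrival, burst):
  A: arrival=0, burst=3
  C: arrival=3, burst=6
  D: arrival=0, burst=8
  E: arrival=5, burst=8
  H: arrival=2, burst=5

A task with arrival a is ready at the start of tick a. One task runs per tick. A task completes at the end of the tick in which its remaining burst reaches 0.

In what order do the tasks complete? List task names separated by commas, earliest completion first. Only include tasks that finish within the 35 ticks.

completion order = A, H, C, D, E

t=0: L0/L1/L2 = AD/-/- → run A
t=1: L0/L1/L2 = AD/-/- → run A
t=2: L0/L1/L2 = DH/A/- → run D
t=3: L0/L1/L2 = DHC/A/- → run D
t=4: L0/L1/L2 = HC/AD/- → run H
t=5: L0/L1/L2 = HCE/AD/- → run H
t=6: L0/L1/L2 = CE/ADH/- → run C
t=7: L0/L1/L2 = CE/ADH/- → run C
t=8: L0/L1/L2 = E/ADHC/- → run E
t=9: L0/L1/L2 = E/ADHC/- → run E
t=10: L0/L1/L2 = -/ADHCE/- → run A
t=11: L0/L1/L2 = -/DHCE/- → run D
t=12: L0/L1/L2 = -/DHCE/- → run D
t=13: L0/L1/L2 = -/DHCE/- → run D
t=14: L0/L1/L2 = -/DHCE/- → run D
t=15: L0/L1/L2 = -/HCE/D → run H
t=16: L0/L1/L2 = -/HCE/D → run H
t=17: L0/L1/L2 = -/HCE/D → run H
t=18: L0/L1/L2 = -/CE/D → run C
t=19: L0/L1/L2 = -/CE/D → run C
t=20: L0/L1/L2 = -/CE/D → run C
t=21: L0/L1/L2 = -/CE/D → run C
t=22: L0/L1/L2 = -/E/D → run E
t=23: L0/L1/L2 = -/E/D → run E
t=24: L0/L1/L2 = -/E/D → run E
t=25: L0/L1/L2 = -/E/D → run E
t=26: L0/L1/L2 = -/-/DE → run D
t=27: L0/L1/L2 = -/-/DE → run D
t=28: L0/L1/L2 = -/-/E → run E
t=29: L0/L1/L2 = -/-/E → run E
t=30: (idle)
t=31: (idle)
t=32: (idle)
t=33: (idle)
t=34: (idle)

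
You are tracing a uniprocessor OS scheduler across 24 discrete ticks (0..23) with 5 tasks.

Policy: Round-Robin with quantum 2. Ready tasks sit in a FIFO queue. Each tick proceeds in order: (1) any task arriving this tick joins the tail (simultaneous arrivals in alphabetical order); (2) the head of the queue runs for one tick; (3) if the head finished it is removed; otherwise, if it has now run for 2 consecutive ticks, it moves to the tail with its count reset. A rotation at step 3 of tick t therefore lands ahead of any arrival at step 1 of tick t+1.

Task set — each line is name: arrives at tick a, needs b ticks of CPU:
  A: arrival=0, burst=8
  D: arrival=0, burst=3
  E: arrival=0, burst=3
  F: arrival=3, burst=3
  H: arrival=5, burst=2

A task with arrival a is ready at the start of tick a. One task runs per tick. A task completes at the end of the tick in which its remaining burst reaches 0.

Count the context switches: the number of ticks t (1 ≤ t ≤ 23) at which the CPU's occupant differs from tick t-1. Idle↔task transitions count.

t=0: queue=[A,D,E] q_used=0 → run A
t=1: queue=[A,D,E] q_used=1 → run A
t=2: queue=[D,E,A] q_used=0 → run D
t=3: queue=[D,E,A,F] q_used=1 → run D
t=4: queue=[E,A,F,D] q_used=0 → run E
t=5: queue=[E,A,F,D,H] q_used=1 → run E
t=6: queue=[A,F,D,H,E] q_used=0 → run A
t=7: queue=[A,F,D,H,E] q_used=1 → run A
t=8: queue=[F,D,H,E,A] q_used=0 → run F
t=9: queue=[F,D,H,E,A] q_used=1 → run F
t=10: queue=[D,H,E,A,F] q_used=0 → run D
t=11: queue=[H,E,A,F] q_used=0 → run H
t=12: queue=[H,E,A,F] q_used=1 → run H
t=13: queue=[E,A,F] q_used=0 → run E
t=14: queue=[A,F] q_used=0 → run A
t=15: queue=[A,F] q_used=1 → run A
t=16: queue=[F,A] q_used=0 → run F
t=17: queue=[A] q_used=0 → run A
t=18: queue=[A] q_used=1 → run A
t=19: (idle)
t=20: (idle)
t=21: (idle)
t=22: (idle)
t=23: (idle)

context switches = 11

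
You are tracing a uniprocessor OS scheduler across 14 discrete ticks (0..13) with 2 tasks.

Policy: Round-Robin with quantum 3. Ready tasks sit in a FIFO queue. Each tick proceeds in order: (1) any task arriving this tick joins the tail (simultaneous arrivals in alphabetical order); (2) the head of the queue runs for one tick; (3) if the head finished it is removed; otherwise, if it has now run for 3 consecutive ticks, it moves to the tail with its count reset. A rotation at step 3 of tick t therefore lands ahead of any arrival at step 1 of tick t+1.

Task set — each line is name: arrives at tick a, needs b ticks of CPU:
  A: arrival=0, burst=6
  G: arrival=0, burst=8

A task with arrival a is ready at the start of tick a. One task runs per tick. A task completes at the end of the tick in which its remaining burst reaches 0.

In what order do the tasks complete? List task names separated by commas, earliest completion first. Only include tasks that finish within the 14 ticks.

completion order = A, G

t=0: queue=[A,G] q_used=0 → run A
t=1: queue=[A,G] q_used=1 → run A
t=2: queue=[A,G] q_used=2 → run A
t=3: queue=[G,A] q_used=0 → run G
t=4: queue=[G,A] q_used=1 → run G
t=5: queue=[G,A] q_used=2 → run G
t=6: queue=[A,G] q_used=0 → run A
t=7: queue=[A,G] q_used=1 → run A
t=8: queue=[A,G] q_used=2 → run A
t=9: queue=[G] q_used=0 → run G
t=10: queue=[G] q_used=1 → run G
t=11: queue=[G] q_used=2 → run G
t=12: queue=[G] q_used=0 → run G
t=13: queue=[G] q_used=1 → run G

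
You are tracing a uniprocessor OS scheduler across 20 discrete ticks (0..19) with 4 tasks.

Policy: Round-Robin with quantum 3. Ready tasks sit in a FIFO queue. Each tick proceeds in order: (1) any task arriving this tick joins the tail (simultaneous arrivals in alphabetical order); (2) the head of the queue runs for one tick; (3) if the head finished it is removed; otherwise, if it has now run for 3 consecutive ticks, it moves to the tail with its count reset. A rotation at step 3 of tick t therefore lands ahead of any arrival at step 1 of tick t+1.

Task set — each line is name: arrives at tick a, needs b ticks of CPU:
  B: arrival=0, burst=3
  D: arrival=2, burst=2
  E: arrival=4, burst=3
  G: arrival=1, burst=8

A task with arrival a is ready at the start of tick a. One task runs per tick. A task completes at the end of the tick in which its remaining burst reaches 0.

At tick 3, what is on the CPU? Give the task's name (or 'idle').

t=0: queue=[B] q_used=0 → run B
t=1: queue=[B,G] q_used=1 → run B
t=2: queue=[B,G,D] q_used=2 → run B
t=3: queue=[G,D] q_used=0 → run G
t=4: queue=[G,D,E] q_used=1 → run G
t=5: queue=[G,D,E] q_used=2 → run G
t=6: queue=[D,E,G] q_used=0 → run D
t=7: queue=[D,E,G] q_used=1 → run D
t=8: queue=[E,G] q_used=0 → run E
t=9: queue=[E,G] q_used=1 → run E
t=10: queue=[E,G] q_used=2 → run E
t=11: queue=[G] q_used=0 → run G
t=12: queue=[G] q_used=1 → run G
t=13: queue=[G] q_used=2 → run G
t=14: queue=[G] q_used=0 → run G
t=15: queue=[G] q_used=1 → run G
t=16: (idle)
t=17: (idle)
t=18: (idle)
t=19: (idle)

running at tick 3 = G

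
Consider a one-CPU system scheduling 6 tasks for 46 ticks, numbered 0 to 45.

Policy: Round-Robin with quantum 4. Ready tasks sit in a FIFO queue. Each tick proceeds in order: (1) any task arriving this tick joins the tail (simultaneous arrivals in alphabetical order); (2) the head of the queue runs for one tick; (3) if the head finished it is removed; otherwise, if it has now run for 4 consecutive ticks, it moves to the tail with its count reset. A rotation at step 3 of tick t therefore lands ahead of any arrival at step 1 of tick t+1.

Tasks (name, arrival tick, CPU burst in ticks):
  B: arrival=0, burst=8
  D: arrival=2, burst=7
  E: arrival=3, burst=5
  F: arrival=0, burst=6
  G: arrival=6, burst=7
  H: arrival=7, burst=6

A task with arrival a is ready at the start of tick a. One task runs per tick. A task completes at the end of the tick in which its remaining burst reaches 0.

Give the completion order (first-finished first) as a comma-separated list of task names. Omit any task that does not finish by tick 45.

completion order = B, F, D, E, G, H

t=0: queue=[B,F] q_used=0 → run B
t=1: queue=[B,F] q_used=1 → run B
t=2: queue=[B,F,D] q_used=2 → run B
t=3: queue=[B,F,D,E] q_used=3 → run B
t=4: queue=[F,D,E,B] q_used=0 → run F
t=5: queue=[F,D,E,B] q_used=1 → run F
t=6: queue=[F,D,E,B,G] q_used=2 → run F
t=7: queue=[F,D,E,B,G,H] q_used=3 → run F
t=8: queue=[D,E,B,G,H,F] q_used=0 → run D
t=9: queue=[D,E,B,G,H,F] q_used=1 → run D
t=10: queue=[D,E,B,G,H,F] q_used=2 → run D
t=11: queue=[D,E,B,G,H,F] q_used=3 → run D
t=12: queue=[E,B,G,H,F,D] q_used=0 → run E
t=13: queue=[E,B,G,H,F,D] q_used=1 → run E
t=14: queue=[E,B,G,H,F,D] q_used=2 → run E
t=15: queue=[E,B,G,H,F,D] q_used=3 → run E
t=16: queue=[B,G,H,F,D,E] q_used=0 → run B
t=17: queue=[B,G,H,F,D,E] q_used=1 → run B
t=18: queue=[B,G,H,F,D,E] q_used=2 → run B
t=19: queue=[B,G,H,F,D,E] q_used=3 → run B
t=20: queue=[G,H,F,D,E] q_used=0 → run G
t=21: queue=[G,H,F,D,E] q_used=1 → run G
t=22: queue=[G,H,F,D,E] q_used=2 → run G
t=23: queue=[G,H,F,D,E] q_used=3 → run G
t=24: queue=[H,F,D,E,G] q_used=0 → run H
t=25: queue=[H,F,D,E,G] q_used=1 → run H
t=26: queue=[H,F,D,E,G] q_used=2 → run H
t=27: queue=[H,F,D,E,G] q_used=3 → run H
t=28: queue=[F,D,E,G,H] q_used=0 → run F
t=29: queue=[F,D,E,G,H] q_used=1 → run F
t=30: queue=[D,E,G,H] q_used=0 → run D
t=31: queue=[D,E,G,H] q_used=1 → run D
t=32: queue=[D,E,G,H] q_used=2 → run D
t=33: queue=[E,G,H] q_used=0 → run E
t=34: queue=[G,H] q_used=0 → run G
t=35: queue=[G,H] q_used=1 → run G
t=36: queue=[G,H] q_used=2 → run G
t=37: queue=[H] q_used=0 → run H
t=38: queue=[H] q_used=1 → run H
t=39: (idle)
t=40: (idle)
t=41: (idle)
t=42: (idle)
t=43: (idle)
t=44: (idle)
t=45: (idle)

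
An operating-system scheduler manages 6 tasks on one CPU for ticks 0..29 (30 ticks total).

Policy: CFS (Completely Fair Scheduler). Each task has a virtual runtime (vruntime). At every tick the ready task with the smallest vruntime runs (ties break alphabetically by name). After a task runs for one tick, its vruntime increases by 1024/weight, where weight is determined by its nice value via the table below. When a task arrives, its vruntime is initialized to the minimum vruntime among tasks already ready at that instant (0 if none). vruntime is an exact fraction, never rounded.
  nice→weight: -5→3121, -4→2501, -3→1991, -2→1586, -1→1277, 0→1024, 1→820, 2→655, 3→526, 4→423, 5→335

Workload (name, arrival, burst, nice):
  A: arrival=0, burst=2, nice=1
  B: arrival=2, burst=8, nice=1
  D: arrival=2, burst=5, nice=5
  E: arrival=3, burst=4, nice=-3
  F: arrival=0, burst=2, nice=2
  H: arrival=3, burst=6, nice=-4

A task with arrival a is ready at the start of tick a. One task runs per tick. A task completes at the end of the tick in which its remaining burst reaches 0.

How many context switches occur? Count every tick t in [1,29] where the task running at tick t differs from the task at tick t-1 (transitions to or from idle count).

context switches = 22

t=0: vr[A=0 F=0] → run A
t=1: vr[A=256/205 F=0] → run F
t=2: vr[A=256/205 B=256/205 D=256/205 F=1024/655] → run A
t=3: vr[B=256/205 D=256/205 E=256/205 F=1024/655 H=256/205] → run B
t=4: vr[B=512/205 D=256/205 E=256/205 F=1024/655 H=256/205] → run D
t=5: vr[B=512/205 D=59136/13735 E=256/205 F=1024/655 H=256/205] → run E
t=6: vr[B=512/205 D=59136/13735 E=719616/408155 F=1024/655 H=256/205] → run H
t=7: vr[B=512/205 D=59136/13735 E=719616/408155 F=1024/655 H=20736/12505] → run F
t=8: vr[B=512/205 D=59136/13735 E=719616/408155 H=20736/12505] → run H
t=9: vr[B=512/205 D=59136/13735 E=719616/408155 H=25856/12505] → run E
t=10: vr[B=512/205 D=59136/13735 E=929536/408155 H=25856/12505] → run H
t=11: vr[B=512/205 D=59136/13735 E=929536/408155 H=30976/12505] → run E
t=12: vr[B=512/205 D=59136/13735 E=1139456/408155 H=30976/12505] → run H
t=13: vr[B=512/205 D=59136/13735 E=1139456/408155 H=36096/12505] → run B
t=14: vr[B=768/205 D=59136/13735 E=1139456/408155 H=36096/12505] → run E
t=15: vr[B=768/205 D=59136/13735 H=36096/12505] → run H
t=16: vr[B=768/205 D=59136/13735 H=41216/12505] → run H
t=17: vr[B=768/205 D=59136/13735] → run B
t=18: vr[B=1024/205 D=59136/13735] → run D
t=19: vr[B=1024/205 D=20224/2747] → run B
t=20: vr[B=256/41 D=20224/2747] → run B
t=21: vr[B=1536/205 D=20224/2747] → run D
t=22: vr[B=1536/205 D=143104/13735] → run B
t=23: vr[B=1792/205 D=143104/13735] → run B
t=24: vr[B=2048/205 D=143104/13735] → run B
t=25: vr[D=143104/13735] → run D
t=26: vr[D=185088/13735] → run D
t=27: (idle)
t=28: (idle)
t=29: (idle)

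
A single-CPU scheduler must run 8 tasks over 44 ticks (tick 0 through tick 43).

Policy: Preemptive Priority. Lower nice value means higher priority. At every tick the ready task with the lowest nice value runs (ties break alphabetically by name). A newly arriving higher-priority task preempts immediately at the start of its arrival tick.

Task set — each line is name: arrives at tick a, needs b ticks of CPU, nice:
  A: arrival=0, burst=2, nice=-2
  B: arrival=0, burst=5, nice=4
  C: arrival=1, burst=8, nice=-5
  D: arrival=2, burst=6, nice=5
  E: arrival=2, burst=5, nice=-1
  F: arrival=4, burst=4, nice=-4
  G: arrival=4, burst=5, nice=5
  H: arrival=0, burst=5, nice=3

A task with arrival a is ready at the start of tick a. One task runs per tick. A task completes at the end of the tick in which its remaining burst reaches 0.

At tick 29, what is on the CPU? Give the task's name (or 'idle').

running at tick 29 = D

t=0: ready={A,B,H} → run A
t=1: ready={A,B,C,H} → run C
t=2: ready={A,B,C,D,E,H} → run C
t=3: ready={A,B,C,D,E,H} → run C
t=4: ready={A,B,C,D,E,F,G,H} → run C
t=5: ready={A,B,C,D,E,F,G,H} → run C
t=6: ready={A,B,C,D,E,F,G,H} → run C
t=7: ready={A,B,C,D,E,F,G,H} → run C
t=8: ready={A,B,C,D,E,F,G,H} → run C
t=9: ready={A,B,D,E,F,G,H} → run F
t=10: ready={A,B,D,E,F,G,H} → run F
t=11: ready={A,B,D,E,F,G,H} → run F
t=12: ready={A,B,D,E,F,G,H} → run F
t=13: ready={A,B,D,E,G,H} → run A
t=14: ready={B,D,E,G,H} → run E
t=15: ready={B,D,E,G,H} → run E
t=16: ready={B,D,E,G,H} → run E
t=17: ready={B,D,E,G,H} → run E
t=18: ready={B,D,E,G,H} → run E
t=19: ready={B,D,G,H} → run H
t=20: ready={B,D,G,H} → run H
t=21: ready={B,D,G,H} → run H
t=22: ready={B,D,G,H} → run H
t=23: ready={B,D,G,H} → run H
t=24: ready={B,D,G} → run B
t=25: ready={B,D,G} → run B
t=26: ready={B,D,G} → run B
t=27: ready={B,D,G} → run B
t=28: ready={B,D,G} → run B
t=29: ready={D,G} → run D
t=30: ready={D,G} → run D
t=31: ready={D,G} → run D
t=32: ready={D,G} → run D
t=33: ready={D,G} → run D
t=34: ready={D,G} → run D
t=35: ready={G} → run G
t=36: ready={G} → run G
t=37: ready={G} → run G
t=38: ready={G} → run G
t=39: ready={G} → run G
t=40: (idle)
t=41: (idle)
t=42: (idle)
t=43: (idle)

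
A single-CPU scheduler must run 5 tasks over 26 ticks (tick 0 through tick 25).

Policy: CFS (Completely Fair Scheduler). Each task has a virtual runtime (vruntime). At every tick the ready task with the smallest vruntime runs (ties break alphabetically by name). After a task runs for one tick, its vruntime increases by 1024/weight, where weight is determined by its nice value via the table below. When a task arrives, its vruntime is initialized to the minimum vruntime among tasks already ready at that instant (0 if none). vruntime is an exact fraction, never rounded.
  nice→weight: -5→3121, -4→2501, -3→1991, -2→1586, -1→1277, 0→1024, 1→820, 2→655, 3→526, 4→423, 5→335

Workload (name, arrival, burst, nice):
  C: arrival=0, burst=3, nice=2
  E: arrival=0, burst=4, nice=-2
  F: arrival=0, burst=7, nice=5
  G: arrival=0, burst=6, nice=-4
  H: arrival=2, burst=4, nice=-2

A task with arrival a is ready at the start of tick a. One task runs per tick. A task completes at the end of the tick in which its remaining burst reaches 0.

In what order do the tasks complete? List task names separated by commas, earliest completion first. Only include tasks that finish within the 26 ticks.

completion order = E, H, G, C, F

t=0: vr[C=0 E=0 F=0 G=0] → run C
t=1: vr[C=1024/655 E=0 F=0 G=0] → run E
t=2: vr[C=1024/655 E=512/793 F=0 G=0 H=0] → run F
t=3: vr[C=1024/655 E=512/793 F=1024/335 G=0 H=0] → run G
t=4: vr[C=1024/655 E=512/793 F=1024/335 G=1024/2501 H=0] → run H
t=5: vr[C=1024/655 E=512/793 F=1024/335 G=1024/2501 H=512/793] → run G
t=6: vr[C=1024/655 E=512/793 F=1024/335 G=2048/2501 H=512/793] → run E
t=7: vr[C=1024/655 E=1024/793 F=1024/335 G=2048/2501 H=512/793] → run H
t=8: vr[C=1024/655 E=1024/793 F=1024/335 G=2048/2501 H=1024/793] → run G
t=9: vr[C=1024/655 E=1024/793 F=1024/335 G=3072/2501 H=1024/793] → run G
t=10: vr[C=1024/655 E=1024/793 F=1024/335 G=4096/2501 H=1024/793] → run E
t=11: vr[C=1024/655 E=1536/793 F=1024/335 G=4096/2501 H=1024/793] → run H
t=12: vr[C=1024/655 E=1536/793 F=1024/335 G=4096/2501 H=1536/793] → run C
t=13: vr[C=2048/655 E=1536/793 F=1024/335 G=4096/2501 H=1536/793] → run G
t=14: vr[C=2048/655 E=1536/793 F=1024/335 G=5120/2501 H=1536/793] → run E
t=15: vr[C=2048/655 F=1024/335 G=5120/2501 H=1536/793] → run H
t=16: vr[C=2048/655 F=1024/335 G=5120/2501] → run G
t=17: vr[C=2048/655 F=1024/335] → run F
t=18: vr[C=2048/655 F=2048/335] → run C
t=19: vr[F=2048/335] → run F
t=20: vr[F=3072/335] → run F
t=21: vr[F=4096/335] → run F
t=22: vr[F=1024/67] → run F
t=23: vr[F=6144/335] → run F
t=24: (idle)
t=25: (idle)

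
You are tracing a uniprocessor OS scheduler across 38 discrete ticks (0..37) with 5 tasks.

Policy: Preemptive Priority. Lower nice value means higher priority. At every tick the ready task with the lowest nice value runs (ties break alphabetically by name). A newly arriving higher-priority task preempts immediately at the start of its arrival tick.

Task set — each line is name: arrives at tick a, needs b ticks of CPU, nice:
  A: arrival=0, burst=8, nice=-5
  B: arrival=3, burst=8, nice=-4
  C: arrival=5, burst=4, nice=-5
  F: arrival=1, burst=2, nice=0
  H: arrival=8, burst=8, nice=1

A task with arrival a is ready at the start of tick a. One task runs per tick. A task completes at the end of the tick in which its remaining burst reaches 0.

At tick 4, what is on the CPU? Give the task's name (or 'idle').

running at tick 4 = A

t=0: ready={A} → run A
t=1: ready={A,F} → run A
t=2: ready={A,F} → run A
t=3: ready={A,B,F} → run A
t=4: ready={A,B,F} → run A
t=5: ready={A,B,C,F} → run A
t=6: ready={A,B,C,F} → run A
t=7: ready={A,B,C,F} → run A
t=8: ready={B,C,F,H} → run C
t=9: ready={B,C,F,H} → run C
t=10: ready={B,C,F,H} → run C
t=11: ready={B,C,F,H} → run C
t=12: ready={B,F,H} → run B
t=13: ready={B,F,H} → run B
t=14: ready={B,F,H} → run B
t=15: ready={B,F,H} → run B
t=16: ready={B,F,H} → run B
t=17: ready={B,F,H} → run B
t=18: ready={B,F,H} → run B
t=19: ready={B,F,H} → run B
t=20: ready={F,H} → run F
t=21: ready={F,H} → run F
t=22: ready={H} → run H
t=23: ready={H} → run H
t=24: ready={H} → run H
t=25: ready={H} → run H
t=26: ready={H} → run H
t=27: ready={H} → run H
t=28: ready={H} → run H
t=29: ready={H} → run H
t=30: (idle)
t=31: (idle)
t=32: (idle)
t=33: (idle)
t=34: (idle)
t=35: (idle)
t=36: (idle)
t=37: (idle)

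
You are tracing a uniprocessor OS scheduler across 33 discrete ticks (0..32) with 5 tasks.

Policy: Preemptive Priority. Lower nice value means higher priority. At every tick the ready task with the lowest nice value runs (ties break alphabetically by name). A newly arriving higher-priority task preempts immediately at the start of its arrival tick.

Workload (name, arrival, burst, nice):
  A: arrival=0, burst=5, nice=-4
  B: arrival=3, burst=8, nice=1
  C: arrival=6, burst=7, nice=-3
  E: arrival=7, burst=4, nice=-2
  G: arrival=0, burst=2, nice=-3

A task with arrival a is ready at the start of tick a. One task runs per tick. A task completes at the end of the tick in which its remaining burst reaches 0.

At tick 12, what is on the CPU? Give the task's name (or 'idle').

t=0: ready={A,G} → run A
t=1: ready={A,G} → run A
t=2: ready={A,G} → run A
t=3: ready={A,B,G} → run A
t=4: ready={A,B,G} → run A
t=5: ready={B,G} → run G
t=6: ready={B,C,G} → run C
t=7: ready={B,C,E,G} → run C
t=8: ready={B,C,E,G} → run C
t=9: ready={B,C,E,G} → run C
t=10: ready={B,C,E,G} → run C
t=11: ready={B,C,E,G} → run C
t=12: ready={B,C,E,G} → run C
t=13: ready={B,E,G} → run G
t=14: ready={B,E} → run E
t=15: ready={B,E} → run E
t=16: ready={B,E} → run E
t=17: ready={B,E} → run E
t=18: ready={B} → run B
t=19: ready={B} → run B
t=20: ready={B} → run B
t=21: ready={B} → run B
t=22: ready={B} → run B
t=23: ready={B} → run B
t=24: ready={B} → run B
t=25: ready={B} → run B
t=26: (idle)
t=27: (idle)
t=28: (idle)
t=29: (idle)
t=30: (idle)
t=31: (idle)
t=32: (idle)

running at tick 12 = C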